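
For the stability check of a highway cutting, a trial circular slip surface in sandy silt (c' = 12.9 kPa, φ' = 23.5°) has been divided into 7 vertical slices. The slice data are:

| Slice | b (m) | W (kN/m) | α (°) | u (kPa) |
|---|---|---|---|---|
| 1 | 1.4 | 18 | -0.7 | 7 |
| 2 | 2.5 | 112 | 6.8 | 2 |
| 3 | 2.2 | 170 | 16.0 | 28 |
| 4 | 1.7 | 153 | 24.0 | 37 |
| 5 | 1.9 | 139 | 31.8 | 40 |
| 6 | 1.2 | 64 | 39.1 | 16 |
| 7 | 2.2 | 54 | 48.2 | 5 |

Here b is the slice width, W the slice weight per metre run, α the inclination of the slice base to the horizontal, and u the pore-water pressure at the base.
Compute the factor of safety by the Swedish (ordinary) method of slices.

Ordinary method of slices: FS = Σ[c'·Δl_i + (W_i cosα_i − u_i·Δl_i)·tanφ'] / Σ W_i sinα_i, with Δl_i = b_i / cosα_i.
Slice 1: Δl = 1.4/cos(-0.7°) = 1.400 m; N'_1 = 18·cos(-0.7°) − 7·1.400 = 8.2; c'Δl = 18.06; W sinα = -0.2
Slice 2: Δl = 2.5/cos6.8° = 2.518 m; N'_2 = 112·cos6.8° − 2·2.518 = 106.2; c'Δl = 32.48; W sinα = 13.3
Slice 3: Δl = 2.2/cos16.0° = 2.289 m; N'_3 = 170·cos16.0° − 28·2.289 = 99.3; c'Δl = 29.52; W sinα = 46.9
Slice 4: Δl = 1.7/cos24.0° = 1.861 m; N'_4 = 153·cos24.0° − 37·1.861 = 70.9; c'Δl = 24.01; W sinα = 62.2
Slice 5: Δl = 1.9/cos31.8° = 2.236 m; N'_5 = 139·cos31.8° − 40·2.236 = 28.7; c'Δl = 28.84; W sinα = 73.2
Slice 6: Δl = 1.2/cos39.1° = 1.546 m; N'_6 = 64·cos39.1° − 16·1.546 = 24.9; c'Δl = 19.95; W sinα = 40.4
Slice 7: Δl = 2.2/cos48.2° = 3.301 m; N'_7 = 54·cos48.2° − 5·3.301 = 19.5; c'Δl = 42.58; W sinα = 40.3
Σc'Δl = 195.4 kN/m; ΣN' = 357.8 kN/m; ΣW sinα = 276.0 kN/m
Resisting = 195.4 + 357.8·tan23.5° = 195.4 + 155.6 = 351.0 kN/m
FS = 351.0 / 276.0 = 1.272

FS = 1.27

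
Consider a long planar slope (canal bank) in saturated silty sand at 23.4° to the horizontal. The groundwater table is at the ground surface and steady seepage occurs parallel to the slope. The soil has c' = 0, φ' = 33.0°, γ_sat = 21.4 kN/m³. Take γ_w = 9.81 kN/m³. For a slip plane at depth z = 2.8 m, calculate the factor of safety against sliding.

With seepage parallel to the slope and the water table at the surface, the effective normal stress on the slip plane uses the buoyant unit weight γ' = γ_sat − γ_w while the driving shear stress uses γ_sat:
FS = [c' + γ' z cos²β tanφ'] / [γ_sat z sinβ cosβ]
(For c' = 0 this reduces to FS = (γ'/γ_sat)·tanφ'/tanβ.)
γ' = 21.4 − 9.81 = 11.59 kN/m³
Numerator = 0.0 + 11.59·2.8·cos²23.4°·tan33.0° = 0.0 + 11.59·2.8·0.8423·0.6494 = 17.751 kPa
Denominator = 21.4·2.8·sin23.4°·cos23.4° = 21.4·2.8·0.3971·0.9178 = 21.840 kPa
FS = 17.751 / 21.840 = 0.813

FS = 0.81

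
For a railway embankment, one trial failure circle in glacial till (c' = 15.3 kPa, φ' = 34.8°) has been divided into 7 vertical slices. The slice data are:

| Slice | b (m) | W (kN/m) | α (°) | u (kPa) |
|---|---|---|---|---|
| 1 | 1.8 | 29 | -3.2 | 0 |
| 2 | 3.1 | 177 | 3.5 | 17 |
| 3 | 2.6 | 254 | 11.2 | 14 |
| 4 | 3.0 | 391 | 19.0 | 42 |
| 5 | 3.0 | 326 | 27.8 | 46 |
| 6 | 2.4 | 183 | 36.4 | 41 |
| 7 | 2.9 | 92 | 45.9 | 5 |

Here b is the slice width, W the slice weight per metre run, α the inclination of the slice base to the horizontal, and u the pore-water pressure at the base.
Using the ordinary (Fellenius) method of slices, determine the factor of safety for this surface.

Ordinary method of slices: FS = Σ[c'·Δl_i + (W_i cosα_i − u_i·Δl_i)·tanφ'] / Σ W_i sinα_i, with Δl_i = b_i / cosα_i.
Slice 1: Δl = 1.8/cos(-3.2°) = 1.803 m; N'_1 = 29·cos(-3.2°) − 0·1.803 = 29.0; c'Δl = 27.58; W sinα = -1.6
Slice 2: Δl = 3.1/cos3.5° = 3.106 m; N'_2 = 177·cos3.5° − 17·3.106 = 123.9; c'Δl = 47.52; W sinα = 10.8
Slice 3: Δl = 2.6/cos11.2° = 2.650 m; N'_3 = 254·cos11.2° − 14·2.650 = 212.1; c'Δl = 40.55; W sinα = 49.3
Slice 4: Δl = 3.0/cos19.0° = 3.173 m; N'_4 = 391·cos19.0° − 42·3.173 = 236.4; c'Δl = 48.54; W sinα = 127.3
Slice 5: Δl = 3.0/cos27.8° = 3.391 m; N'_5 = 326·cos27.8° − 46·3.391 = 132.4; c'Δl = 51.89; W sinα = 152.0
Slice 6: Δl = 2.4/cos36.4° = 2.982 m; N'_6 = 183·cos36.4° − 41·2.982 = 25.0; c'Δl = 45.62; W sinα = 108.6
Slice 7: Δl = 2.9/cos45.9° = 4.167 m; N'_7 = 92·cos45.9° − 5·4.167 = 43.2; c'Δl = 63.76; W sinα = 66.1
Σc'Δl = 325.5 kN/m; ΣN' = 801.9 kN/m; ΣW sinα = 512.5 kN/m
Resisting = 325.5 + 801.9·tan34.8° = 325.5 + 557.3 = 882.8 kN/m
FS = 882.8 / 512.5 = 1.722

FS = 1.72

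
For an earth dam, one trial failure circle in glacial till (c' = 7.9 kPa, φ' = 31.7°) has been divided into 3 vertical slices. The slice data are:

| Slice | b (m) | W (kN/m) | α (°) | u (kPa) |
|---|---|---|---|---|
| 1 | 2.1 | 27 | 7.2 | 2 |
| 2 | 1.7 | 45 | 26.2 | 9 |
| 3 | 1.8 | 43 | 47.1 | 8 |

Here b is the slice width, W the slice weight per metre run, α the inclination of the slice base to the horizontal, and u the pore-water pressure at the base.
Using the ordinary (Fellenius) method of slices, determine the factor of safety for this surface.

Ordinary method of slices: FS = Σ[c'·Δl_i + (W_i cosα_i − u_i·Δl_i)·tanφ'] / Σ W_i sinα_i, with Δl_i = b_i / cosα_i.
Slice 1: Δl = 2.1/cos7.2° = 2.117 m; N'_1 = 27·cos7.2° − 2·2.117 = 22.6; c'Δl = 16.72; W sinα = 3.4
Slice 2: Δl = 1.7/cos26.2° = 1.895 m; N'_2 = 45·cos26.2° − 9·1.895 = 23.3; c'Δl = 14.97; W sinα = 19.9
Slice 3: Δl = 1.8/cos47.1° = 2.644 m; N'_3 = 43·cos47.1° − 8·2.644 = 8.1; c'Δl = 20.89; W sinα = 31.5
Σc'Δl = 52.6 kN/m; ΣN' = 54.0 kN/m; ΣW sinα = 54.8 kN/m
Resisting = 52.6 + 54.0·tan31.7° = 52.6 + 33.3 = 85.9 kN/m
FS = 85.9 / 54.8 = 1.569

FS = 1.57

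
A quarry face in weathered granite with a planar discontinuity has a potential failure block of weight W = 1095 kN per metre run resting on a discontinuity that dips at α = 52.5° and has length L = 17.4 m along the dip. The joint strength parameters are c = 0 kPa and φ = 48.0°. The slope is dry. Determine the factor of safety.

FS = 0.85

Resolving the block weight along and normal to the plane and applying the Mohr–Coulomb strength on the joint:
N' = W cosα = 1095·cos52.5° = 666.6 kN/m
Driving force T = W sinα = 1095·sin52.5° = 868.7 kN/m
Resisting force R = c·L + N'·tanφ = 0·17.4 + 666.6·tan48.0° = 0.0 + 740.3 = 740.3 kN/m
FS = R / T = 740.3 / 868.7 = 0.852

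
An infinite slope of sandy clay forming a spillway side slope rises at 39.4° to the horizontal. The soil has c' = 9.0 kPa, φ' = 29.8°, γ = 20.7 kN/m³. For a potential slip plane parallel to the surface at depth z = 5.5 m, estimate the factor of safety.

For an infinite slope with a slip plane parallel to the surface (no pore pressure): FS = [c' + γz cos²β tanφ'] / [γz sinβ cosβ].
γz = 20.7·5.5 = 113.85 kN/m²
Numerator = 9.0 + 113.85·cos²39.4°·tan29.8° = 9.0 + 113.85·0.5971·0.5727 = 47.934 kPa
Denominator = 113.85·sin39.4°·cos39.4° = 113.85·0.6347·0.7727 = 55.841 kPa
FS = 47.934 / 55.841 = 0.858

FS = 0.86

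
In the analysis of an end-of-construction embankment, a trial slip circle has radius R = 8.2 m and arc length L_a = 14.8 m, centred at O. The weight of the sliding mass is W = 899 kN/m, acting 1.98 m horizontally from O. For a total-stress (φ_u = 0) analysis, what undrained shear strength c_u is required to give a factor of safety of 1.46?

FS = c_u·L_a·R / (W·d), so c_u = FS·W·d / (L_a·R).
c_u = 1.46·899·1.98 / (14.80·8.2) = 2598.8 / 121.36 = 21.41 kPa

c_u = 21.4 kPa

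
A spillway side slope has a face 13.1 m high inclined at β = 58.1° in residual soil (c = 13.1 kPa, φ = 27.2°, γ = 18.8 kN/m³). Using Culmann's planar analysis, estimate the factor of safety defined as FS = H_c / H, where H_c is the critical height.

FS = 1.13

H_c = (4c/γ) · sinβ cosφ / [1 − cos(β − φ)]
    = (4·13.1/18.8) · sin58.1°·cos27.2° / [1 − cos30.9°]
    = 2.787 · 0.7551 / 0.1419 = 14.83 m
FS = H_c / H = 14.83 / 13.1 = 1.132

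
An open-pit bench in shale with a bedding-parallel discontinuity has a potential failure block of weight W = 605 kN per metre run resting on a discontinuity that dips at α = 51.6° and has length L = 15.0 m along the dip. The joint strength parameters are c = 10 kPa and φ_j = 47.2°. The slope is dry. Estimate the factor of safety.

Resolving the block weight along and normal to the plane and applying the Mohr–Coulomb strength on the joint:
N' = W cosα = 605·cos51.6° = 375.8 kN/m
Driving force T = W sinα = 605·sin51.6° = 474.1 kN/m
Resisting force R = c·L + N'·tanφ_j = 10·15.0 + 375.8·tan47.2° = 150.0 + 405.8 = 555.8 kN/m
FS = R / T = 555.8 / 474.1 = 1.172

FS = 1.17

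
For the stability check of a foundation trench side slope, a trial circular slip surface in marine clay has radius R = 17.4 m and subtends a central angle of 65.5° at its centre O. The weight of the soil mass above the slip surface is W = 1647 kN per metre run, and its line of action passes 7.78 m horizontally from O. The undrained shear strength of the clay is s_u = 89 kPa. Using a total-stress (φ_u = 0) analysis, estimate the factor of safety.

Taking moments about the centre O, the resisting moment is provided by the undrained shear strength acting along the arc:
Arc length L_a = R·θ = 17.4·(65.5°·π/180) = 17.4·1.1432 = 19.89 m
M_R = s_u·L_a·R = 89·19.89·17.4 = 30804.0 kN·m/m
M_D = W·d = 1647·7.78 = 12813.7 kN·m/m
FS = M_R / M_D = 30804.0 / 12813.7 = 2.404

FS = 2.40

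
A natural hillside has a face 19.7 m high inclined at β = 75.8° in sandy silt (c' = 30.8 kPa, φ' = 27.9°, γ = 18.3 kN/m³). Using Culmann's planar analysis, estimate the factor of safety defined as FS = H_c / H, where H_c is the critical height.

H_c = (4c'/γ) · sinβ cosφ' / [1 − cos(β − φ')]
    = (4·30.8/18.3) · sin75.8°·cos27.9° / [1 − cos47.9°]
    = 6.732 · 0.8568 / 0.3296 = 17.50 m
FS = H_c / H = 17.50 / 19.7 = 0.888

FS = 0.89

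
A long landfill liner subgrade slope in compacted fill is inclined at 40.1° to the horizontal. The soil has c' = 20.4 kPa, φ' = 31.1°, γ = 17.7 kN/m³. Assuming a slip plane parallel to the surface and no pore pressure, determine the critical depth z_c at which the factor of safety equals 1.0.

z_c = 8.25 m

Setting FS = 1.00 in FS = [c' + γz cos²β tanφ'] / [γz sinβ cosβ] and solving for z:
z = c' / [γ cosβ (FS·sinβ − cosβ·tanφ')]
  = 20.4 / [17.7·cos40.1°·(1.00·sin40.1° − cos40.1°·tan31.1°)]
  = 20.4 / [17.7·0.7649·(1.00·0.6441 − 0.7649·0.6032)]
  = 20.4 / 2.4735 = 8.247 m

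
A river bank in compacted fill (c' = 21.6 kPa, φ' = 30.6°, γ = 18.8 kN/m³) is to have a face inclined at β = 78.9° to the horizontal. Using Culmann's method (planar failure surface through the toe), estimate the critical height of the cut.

Culmann's analysis gives the critical failure plane at α_cr = (β + φ')/2 = (78.9 + 30.6)/2 = 54.8°, and the critical height
H_c = (4c'/γ) · sinβ cosφ' / [1 − cos(β − φ')]
    = (4·21.6/18.8) · sin78.9°·cos30.6° / [1 − cos(48.3°)]
    = 4.596 · 0.9813·0.8607 / [1 − 0.6652]
    = 4.596 · 0.8446 / 0.3348
    = 11.60 m

H_c = 11.60 m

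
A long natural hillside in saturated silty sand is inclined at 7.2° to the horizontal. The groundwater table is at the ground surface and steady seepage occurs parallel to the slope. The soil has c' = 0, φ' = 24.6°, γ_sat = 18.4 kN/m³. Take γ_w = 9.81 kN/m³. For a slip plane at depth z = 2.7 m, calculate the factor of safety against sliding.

With seepage parallel to the slope and the water table at the surface, the effective normal stress on the slip plane uses the buoyant unit weight γ' = γ_sat − γ_w while the driving shear stress uses γ_sat:
FS = [c' + γ' z cos²β tanφ'] / [γ_sat z sinβ cosβ]
(For c' = 0 this reduces to FS = (γ'/γ_sat)·tanφ'/tanβ.)
γ' = 18.4 − 9.81 = 8.59 kN/m³
Numerator = 0.0 + 8.59·2.7·cos²7.2°·tan24.6° = 0.0 + 8.59·2.7·0.9843·0.4578 = 10.452 kPa
Denominator = 18.4·2.7·sin7.2°·cos7.2° = 18.4·2.7·0.1253·0.9921 = 6.177 kPa
FS = 10.452 / 6.177 = 1.692

FS = 1.69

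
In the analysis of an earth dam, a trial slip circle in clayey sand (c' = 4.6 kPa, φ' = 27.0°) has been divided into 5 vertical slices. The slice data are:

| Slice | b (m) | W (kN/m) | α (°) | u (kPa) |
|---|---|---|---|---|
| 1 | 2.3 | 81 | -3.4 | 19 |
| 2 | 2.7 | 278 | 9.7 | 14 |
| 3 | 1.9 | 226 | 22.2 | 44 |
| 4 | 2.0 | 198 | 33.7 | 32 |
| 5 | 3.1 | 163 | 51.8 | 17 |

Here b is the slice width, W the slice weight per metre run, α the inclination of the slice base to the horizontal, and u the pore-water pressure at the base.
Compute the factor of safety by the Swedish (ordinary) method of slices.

Ordinary method of slices: FS = Σ[c'·Δl_i + (W_i cosα_i − u_i·Δl_i)·tanφ'] / Σ W_i sinα_i, with Δl_i = b_i / cosα_i.
Slice 1: Δl = 2.3/cos(-3.4°) = 2.304 m; N'_1 = 81·cos(-3.4°) − 19·2.304 = 37.1; c'Δl = 10.60; W sinα = -4.8
Slice 2: Δl = 2.7/cos9.7° = 2.739 m; N'_2 = 278·cos9.7° − 14·2.739 = 235.7; c'Δl = 12.60; W sinα = 46.8
Slice 3: Δl = 1.9/cos22.2° = 2.052 m; N'_3 = 226·cos22.2° − 44·2.052 = 119.0; c'Δl = 9.44; W sinα = 85.4
Slice 4: Δl = 2.0/cos33.7° = 2.404 m; N'_4 = 198·cos33.7° − 32·2.404 = 87.8; c'Δl = 11.06; W sinα = 109.9
Slice 5: Δl = 3.1/cos51.8° = 5.013 m; N'_5 = 163·cos51.8° − 17·5.013 = 15.6; c'Δl = 23.06; W sinα = 128.1
Σc'Δl = 66.8 kN/m; ΣN' = 495.1 kN/m; ΣW sinα = 365.4 kN/m
Resisting = 66.8 + 495.1·tan27.0° = 66.8 + 252.3 = 319.0 kN/m
FS = 319.0 / 365.4 = 0.873

FS = 0.87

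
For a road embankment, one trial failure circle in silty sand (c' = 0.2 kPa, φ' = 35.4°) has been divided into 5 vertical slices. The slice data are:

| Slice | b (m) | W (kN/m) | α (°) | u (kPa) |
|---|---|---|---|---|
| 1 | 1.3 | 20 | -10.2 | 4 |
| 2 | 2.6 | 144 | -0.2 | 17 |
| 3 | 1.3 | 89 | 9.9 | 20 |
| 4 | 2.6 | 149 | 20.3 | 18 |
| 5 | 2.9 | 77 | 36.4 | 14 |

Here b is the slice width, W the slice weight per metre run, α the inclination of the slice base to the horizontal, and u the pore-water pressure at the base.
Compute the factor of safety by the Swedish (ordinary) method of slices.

FS = 1.83

Ordinary method of slices: FS = Σ[c'·Δl_i + (W_i cosα_i − u_i·Δl_i)·tanφ'] / Σ W_i sinα_i, with Δl_i = b_i / cosα_i.
Slice 1: Δl = 1.3/cos(-10.2°) = 1.321 m; N'_1 = 20·cos(-10.2°) − 4·1.321 = 14.4; c'Δl = 0.26; W sinα = -3.5
Slice 2: Δl = 2.6/cos(-0.2°) = 2.600 m; N'_2 = 144·cos(-0.2°) − 17·2.600 = 99.8; c'Δl = 0.52; W sinα = -0.5
Slice 3: Δl = 1.3/cos9.9° = 1.320 m; N'_3 = 89·cos9.9° − 20·1.320 = 61.3; c'Δl = 0.26; W sinα = 15.3
Slice 4: Δl = 2.6/cos20.3° = 2.772 m; N'_4 = 149·cos20.3° − 18·2.772 = 89.8; c'Δl = 0.55; W sinα = 51.7
Slice 5: Δl = 2.9/cos36.4° = 3.603 m; N'_5 = 77·cos36.4° − 14·3.603 = 11.5; c'Δl = 0.72; W sinα = 45.7
Σc'Δl = 2.3 kN/m; ΣN' = 276.9 kN/m; ΣW sinα = 108.6 kN/m
Resisting = 2.3 + 276.9·tan35.4° = 2.3 + 196.8 = 199.1 kN/m
FS = 199.1 / 108.6 = 1.832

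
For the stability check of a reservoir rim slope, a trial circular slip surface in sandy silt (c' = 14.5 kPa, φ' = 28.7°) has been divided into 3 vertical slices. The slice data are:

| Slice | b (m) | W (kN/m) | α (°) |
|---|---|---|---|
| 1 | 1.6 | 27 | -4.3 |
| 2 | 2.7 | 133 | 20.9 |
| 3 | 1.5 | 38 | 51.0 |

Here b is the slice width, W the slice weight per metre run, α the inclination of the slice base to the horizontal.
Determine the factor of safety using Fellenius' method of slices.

Ordinary method of slices: FS = Σ[c'·Δl_i + (W_i cosα_i)·tanφ'] / Σ W_i sinα_i, with Δl_i = b_i / cosα_i.
Slice 1: Δl = 1.6/cos(-4.3°) = 1.605 m; N'_1 = 27·cos(-4.3°) = 26.9; c'Δl = 23.27; W sinα = -2.0
Slice 2: Δl = 2.7/cos20.9° = 2.890 m; N'_2 = 133·cos20.9° = 124.2; c'Δl = 41.91; W sinα = 47.4
Slice 3: Δl = 1.5/cos51.0° = 2.384 m; N'_3 = 38·cos51.0° = 23.9; c'Δl = 34.56; W sinα = 29.5
Σc'Δl = 99.7 kN/m; ΣN' = 175.1 kN/m; ΣW sinα = 75.0 kN/m
Resisting = 99.7 + 175.1·tan28.7° = 99.7 + 95.9 = 195.6 kN/m
FS = 195.6 / 75.0 = 2.610

FS = 2.61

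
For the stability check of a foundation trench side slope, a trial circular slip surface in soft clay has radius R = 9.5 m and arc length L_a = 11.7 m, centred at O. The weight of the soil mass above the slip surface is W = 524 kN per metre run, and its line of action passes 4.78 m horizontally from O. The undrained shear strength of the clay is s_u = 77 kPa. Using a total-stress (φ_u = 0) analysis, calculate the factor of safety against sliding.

FS = 3.42

Taking moments about the centre O, the resisting moment is provided by the undrained shear strength acting along the arc:
M_R = s_u·L_a·R = 77·11.70·9.5 = 8558.5 kN·m/m
M_D = W·d = 524·4.78 = 2504.7 kN·m/m
FS = M_R / M_D = 8558.5 / 2504.7 = 3.417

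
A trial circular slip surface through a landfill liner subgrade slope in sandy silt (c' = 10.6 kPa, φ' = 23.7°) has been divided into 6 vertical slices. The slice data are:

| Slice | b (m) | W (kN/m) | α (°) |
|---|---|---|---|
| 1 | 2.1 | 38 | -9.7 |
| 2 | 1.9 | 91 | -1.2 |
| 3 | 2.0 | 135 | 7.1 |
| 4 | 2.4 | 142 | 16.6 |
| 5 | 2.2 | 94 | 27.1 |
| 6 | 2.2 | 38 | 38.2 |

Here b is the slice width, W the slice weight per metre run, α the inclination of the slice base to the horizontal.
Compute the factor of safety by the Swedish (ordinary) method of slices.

FS = 3.22

Ordinary method of slices: FS = Σ[c'·Δl_i + (W_i cosα_i)·tanφ'] / Σ W_i sinα_i, with Δl_i = b_i / cosα_i.
Slice 1: Δl = 2.1/cos(-9.7°) = 2.130 m; N'_1 = 38·cos(-9.7°) = 37.5; c'Δl = 22.58; W sinα = -6.4
Slice 2: Δl = 1.9/cos(-1.2°) = 1.900 m; N'_2 = 91·cos(-1.2°) = 91.0; c'Δl = 20.14; W sinα = -1.9
Slice 3: Δl = 2.0/cos7.1° = 2.015 m; N'_3 = 135·cos7.1° = 134.0; c'Δl = 21.36; W sinα = 16.7
Slice 4: Δl = 2.4/cos16.6° = 2.504 m; N'_4 = 142·cos16.6° = 136.1; c'Δl = 26.55; W sinα = 40.6
Slice 5: Δl = 2.2/cos27.1° = 2.471 m; N'_5 = 94·cos27.1° = 83.7; c'Δl = 26.20; W sinα = 42.8
Slice 6: Δl = 2.2/cos38.2° = 2.799 m; N'_6 = 38·cos38.2° = 29.9; c'Δl = 29.67; W sinα = 23.5
Σc'Δl = 146.5 kN/m; ΣN' = 512.0 kN/m; ΣW sinα = 115.3 kN/m
Resisting = 146.5 + 512.0·tan23.7° = 146.5 + 224.8 = 371.3 kN/m
FS = 371.3 / 115.3 = 3.221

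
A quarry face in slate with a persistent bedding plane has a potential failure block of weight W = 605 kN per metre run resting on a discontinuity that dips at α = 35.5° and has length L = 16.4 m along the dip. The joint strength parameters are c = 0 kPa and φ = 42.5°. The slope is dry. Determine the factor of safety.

FS = 1.28

Resolving the block weight along and normal to the plane and applying the Mohr–Coulomb strength on the joint:
N' = W cosα = 605·cos35.5° = 492.5 kN/m
Driving force T = W sinα = 605·sin35.5° = 351.3 kN/m
Resisting force R = c·L + N'·tanφ = 0·16.4 + 492.5·tan42.5° = 0.0 + 451.3 = 451.3 kN/m
FS = R / T = 451.3 / 351.3 = 1.285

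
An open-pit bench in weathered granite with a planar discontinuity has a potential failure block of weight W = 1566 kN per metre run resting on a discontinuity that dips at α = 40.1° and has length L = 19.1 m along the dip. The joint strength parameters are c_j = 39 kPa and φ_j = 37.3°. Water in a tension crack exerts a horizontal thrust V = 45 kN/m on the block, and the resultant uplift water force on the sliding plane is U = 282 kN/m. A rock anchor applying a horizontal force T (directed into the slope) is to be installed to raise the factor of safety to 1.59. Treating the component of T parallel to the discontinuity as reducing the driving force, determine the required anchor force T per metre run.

T = 139 kN/m

Resolving forces along and normal to the sliding plane, with the horizontal anchor force T adding T·sinα to the effective normal force and T·cosα acting up the plane against the driving force:
FS = [c_jL + (W cosα − U − V sinα + T sinα) tanφ_j] / [W sinα + V cosα − T cosα]
Without the anchor: N' = 886.9 kN/m, driving T_d = 1043.1 kN/m, resisting R = 39·19.1 + 886.9·tan37.3° = 1420.5 kN/m, FS = 1.36.
Setting FS = 1.59 and solving for T:
1.59·(1043.1 − T cos40.1°) = 1420.5 + T sin40.1°·tan37.3°
T·(sin40.1°·tan37.3° + 1.59·cos40.1°) = 1.59·1043.1 − 1420.5
T·(0.6441·0.7618 + 1.59·0.7649) = 1658.6 − 1420.5 = 238.0
T·1.7069 = 238.0
T = 139.5 kN/m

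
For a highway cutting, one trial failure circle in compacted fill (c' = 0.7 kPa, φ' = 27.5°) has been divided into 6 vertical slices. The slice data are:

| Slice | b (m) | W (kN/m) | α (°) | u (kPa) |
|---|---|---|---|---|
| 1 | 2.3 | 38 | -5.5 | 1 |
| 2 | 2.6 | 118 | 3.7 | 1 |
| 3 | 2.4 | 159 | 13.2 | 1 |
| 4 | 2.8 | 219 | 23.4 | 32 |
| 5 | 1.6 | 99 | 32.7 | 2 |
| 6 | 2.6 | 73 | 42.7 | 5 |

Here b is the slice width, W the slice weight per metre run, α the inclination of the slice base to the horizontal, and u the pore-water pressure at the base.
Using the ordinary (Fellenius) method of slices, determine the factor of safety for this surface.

Ordinary method of slices: FS = Σ[c'·Δl_i + (W_i cosα_i − u_i·Δl_i)·tanφ'] / Σ W_i sinα_i, with Δl_i = b_i / cosα_i.
Slice 1: Δl = 2.3/cos(-5.5°) = 2.311 m; N'_1 = 38·cos(-5.5°) − 1·2.311 = 35.5; c'Δl = 1.62; W sinα = -3.6
Slice 2: Δl = 2.6/cos3.7° = 2.605 m; N'_2 = 118·cos3.7° − 1·2.605 = 115.1; c'Δl = 1.82; W sinα = 7.6
Slice 3: Δl = 2.4/cos13.2° = 2.465 m; N'_3 = 159·cos13.2° − 1·2.465 = 152.3; c'Δl = 1.73; W sinα = 36.3
Slice 4: Δl = 2.8/cos23.4° = 3.051 m; N'_4 = 219·cos23.4° − 32·3.051 = 103.4; c'Δl = 2.14; W sinα = 87.0
Slice 5: Δl = 1.6/cos32.7° = 1.901 m; N'_5 = 99·cos32.7° − 2·1.901 = 79.5; c'Δl = 1.33; W sinα = 53.5
Slice 6: Δl = 2.6/cos42.7° = 3.538 m; N'_6 = 73·cos42.7° − 5·3.538 = 36.0; c'Δl = 2.48; W sinα = 49.5
Σc'Δl = 11.1 kN/m; ΣN' = 521.8 kN/m; ΣW sinα = 230.2 kN/m
Resisting = 11.1 + 521.8·tan27.5° = 11.1 + 271.6 = 282.8 kN/m
FS = 282.8 / 230.2 = 1.228

FS = 1.23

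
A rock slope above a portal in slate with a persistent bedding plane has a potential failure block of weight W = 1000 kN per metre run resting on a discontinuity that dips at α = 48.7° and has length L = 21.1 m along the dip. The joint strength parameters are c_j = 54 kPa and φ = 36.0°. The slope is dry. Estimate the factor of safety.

Resolving the block weight along and normal to the plane and applying the Mohr–Coulomb strength on the joint:
N' = W cosα = 1000·cos48.7° = 660.0 kN/m
Driving force T = W sinα = 1000·sin48.7° = 751.3 kN/m
Resisting force R = c_j·L + N'·tanφ = 54·21.1 + 660.0·tan36.0° = 1139.4 + 479.5 = 1618.9 kN/m
FS = R / T = 1618.9 / 751.3 = 2.155

FS = 2.15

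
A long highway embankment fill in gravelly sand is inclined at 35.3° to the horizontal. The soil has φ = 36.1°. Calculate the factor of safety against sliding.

For a dry cohesionless infinite slope the factor of safety is FS = tanφ / tanβ.
FS = tan36.1° / tan35.3° = 0.7292 / 0.7080 = 1.030

FS = 1.03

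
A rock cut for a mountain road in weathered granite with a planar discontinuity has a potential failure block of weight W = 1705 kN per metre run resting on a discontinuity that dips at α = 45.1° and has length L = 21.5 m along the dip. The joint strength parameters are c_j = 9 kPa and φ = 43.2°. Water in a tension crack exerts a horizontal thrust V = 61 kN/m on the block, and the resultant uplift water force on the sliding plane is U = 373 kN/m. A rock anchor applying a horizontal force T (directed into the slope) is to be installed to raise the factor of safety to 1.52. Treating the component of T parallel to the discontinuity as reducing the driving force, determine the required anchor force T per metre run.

T = 557 kN/m

Resolving forces along and normal to the sliding plane, with the horizontal anchor force T adding T·sinα to the effective normal force and T·cosα acting up the plane against the driving force:
FS = [c_jL + (W cosα − U − V sinα + T sinα) tanφ] / [W sinα + V cosα − T cosα]
Without the anchor: N' = 787.3 kN/m, driving T_d = 1250.8 kN/m, resisting R = 9·21.5 + 787.3·tan43.2° = 932.8 kN/m, FS = 0.75.
Setting FS = 1.52 and solving for T:
1.52·(1250.8 − T cos45.1°) = 932.8 + T sin45.1°·tan43.2°
T·(sin45.1°·tan43.2° + 1.52·cos45.1°) = 1.52·1250.8 − 932.8
T·(0.7083·0.9391 + 1.52·0.7059) = 1901.2 − 932.8 = 968.4
T·1.7381 = 968.4
T = 557.1 kN/m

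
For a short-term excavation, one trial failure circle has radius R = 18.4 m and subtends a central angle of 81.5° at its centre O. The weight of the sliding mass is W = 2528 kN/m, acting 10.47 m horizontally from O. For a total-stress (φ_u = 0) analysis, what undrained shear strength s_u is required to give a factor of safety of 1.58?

s_u = 86.8 kPa

FS = s_u·L_a·R / (W·d), so s_u = FS·W·d / (L_a·R).
Arc length L_a = R·θ = 18.4·(81.5°·π/180) = 18.4·1.4224 = 26.17 m
s_u = 1.58·2528·10.47 / (26.17·18.4) = 41819.7 / 481.58 = 86.84 kPa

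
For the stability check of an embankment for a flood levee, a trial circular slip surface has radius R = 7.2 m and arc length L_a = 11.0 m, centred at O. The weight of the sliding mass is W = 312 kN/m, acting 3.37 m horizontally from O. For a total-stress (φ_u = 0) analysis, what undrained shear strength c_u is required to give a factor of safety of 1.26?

FS = c_u·L_a·R / (W·d), so c_u = FS·W·d / (L_a·R).
c_u = 1.26·312·3.37 / (11.00·7.2) = 1324.8 / 79.20 = 16.73 kPa

c_u = 16.7 kPa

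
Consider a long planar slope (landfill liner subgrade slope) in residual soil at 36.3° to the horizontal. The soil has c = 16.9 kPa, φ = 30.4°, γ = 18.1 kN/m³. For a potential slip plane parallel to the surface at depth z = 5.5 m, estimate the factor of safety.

FS = 1.15

For an infinite slope with a slip plane parallel to the surface (no pore pressure): FS = [c + γz cos²β tanφ] / [γz sinβ cosβ].
γz = 18.1·5.5 = 99.55 kN/m²
Numerator = 16.9 + 99.55·cos²36.3°·tan30.4° = 16.9 + 99.55·0.6495·0.5867 = 54.836 kPa
Denominator = 99.55·sin36.3°·cos36.3° = 99.55·0.5920·0.8059 = 47.497 kPa
FS = 54.836 / 47.497 = 1.155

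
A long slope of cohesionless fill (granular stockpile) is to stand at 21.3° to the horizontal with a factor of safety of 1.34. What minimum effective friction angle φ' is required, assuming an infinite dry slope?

FS = tanφ'/tanβ ⇒ tanφ' = FS · tanβ = 1.34 · tan21.3° = 0.5224
φ' = arctan(0.5224) = 27.58°

φ' = 27.6°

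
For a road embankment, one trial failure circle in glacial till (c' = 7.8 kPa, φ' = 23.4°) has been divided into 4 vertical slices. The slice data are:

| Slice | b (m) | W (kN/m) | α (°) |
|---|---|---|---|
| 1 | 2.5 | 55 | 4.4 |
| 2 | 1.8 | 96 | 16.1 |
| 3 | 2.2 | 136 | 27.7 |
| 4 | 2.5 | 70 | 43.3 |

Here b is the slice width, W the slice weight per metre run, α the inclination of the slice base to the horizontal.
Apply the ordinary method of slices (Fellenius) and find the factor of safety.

Ordinary method of slices: FS = Σ[c'·Δl_i + (W_i cosα_i)·tanφ'] / Σ W_i sinα_i, with Δl_i = b_i / cosα_i.
Slice 1: Δl = 2.5/cos4.4° = 2.507 m; N'_1 = 55·cos4.4° = 54.8; c'Δl = 19.56; W sinα = 4.2
Slice 2: Δl = 1.8/cos16.1° = 1.873 m; N'_2 = 96·cos16.1° = 92.2; c'Δl = 14.61; W sinα = 26.6
Slice 3: Δl = 2.2/cos27.7° = 2.485 m; N'_3 = 136·cos27.7° = 120.4; c'Δl = 19.38; W sinα = 63.2
Slice 4: Δl = 2.5/cos43.3° = 3.435 m; N'_4 = 70·cos43.3° = 50.9; c'Δl = 26.79; W sinα = 48.0
Σc'Δl = 80.3 kN/m; ΣN' = 318.4 kN/m; ΣW sinα = 142.1 kN/m
Resisting = 80.3 + 318.4·tan23.4° = 80.3 + 137.8 = 218.1 kN/m
FS = 218.1 / 142.1 = 1.535

FS = 1.54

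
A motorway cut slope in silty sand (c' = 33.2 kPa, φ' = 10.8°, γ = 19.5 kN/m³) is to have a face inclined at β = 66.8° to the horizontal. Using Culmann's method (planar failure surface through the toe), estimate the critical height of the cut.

Culmann's analysis gives the critical failure plane at α_cr = (β + φ')/2 = (66.8 + 10.8)/2 = 38.8°, and the critical height
H_c = (4c'/γ) · sinβ cosφ' / [1 − cos(β − φ')]
    = (4·33.2/19.5) · sin66.8°·cos10.8° / [1 − cos(56.0°)]
    = 6.810 · 0.9191·0.9823 / [1 − 0.5592]
    = 6.810 · 0.9029 / 0.4408
    = 13.95 m

H_c = 13.95 m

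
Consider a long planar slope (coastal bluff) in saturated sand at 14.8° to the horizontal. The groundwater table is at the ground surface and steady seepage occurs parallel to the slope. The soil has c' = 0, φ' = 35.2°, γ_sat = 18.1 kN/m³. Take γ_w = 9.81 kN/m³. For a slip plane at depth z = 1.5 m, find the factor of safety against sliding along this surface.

With seepage parallel to the slope and the water table at the surface, the effective normal stress on the slip plane uses the buoyant unit weight γ' = γ_sat − γ_w while the driving shear stress uses γ_sat:
FS = [c' + γ' z cos²β tanφ'] / [γ_sat z sinβ cosβ]
(For c' = 0 this reduces to FS = (γ'/γ_sat)·tanφ'/tanβ.)
γ' = 18.1 − 9.81 = 8.29 kN/m³
Numerator = 0.0 + 8.29·1.5·cos²14.8°·tan35.2° = 0.0 + 8.29·1.5·0.9347·0.7054 = 8.200 kPa
Denominator = 18.1·1.5·sin14.8°·cos14.8° = 18.1·1.5·0.2554·0.9668 = 6.705 kPa
FS = 8.200 / 6.705 = 1.223

FS = 1.22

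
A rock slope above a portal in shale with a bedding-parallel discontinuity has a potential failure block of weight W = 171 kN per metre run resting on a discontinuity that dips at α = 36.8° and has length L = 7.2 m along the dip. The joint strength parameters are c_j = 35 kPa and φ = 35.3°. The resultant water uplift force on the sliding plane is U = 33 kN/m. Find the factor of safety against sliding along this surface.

Resolving the block weight along and normal to the plane and applying the Mohr–Coulomb strength on the joint:
N' = W cosα − U = 171·cos36.8° − 33 = 103.9 kN/m
Driving force T = W sinα = 171·sin36.8° = 102.4 kN/m
Resisting force R = c_j·L + N'·tanφ = 35·7.2 + 103.9·tan35.3° = 252.0 + 73.6 = 325.6 kN/m
FS = R / T = 325.6 / 102.4 = 3.178

FS = 3.18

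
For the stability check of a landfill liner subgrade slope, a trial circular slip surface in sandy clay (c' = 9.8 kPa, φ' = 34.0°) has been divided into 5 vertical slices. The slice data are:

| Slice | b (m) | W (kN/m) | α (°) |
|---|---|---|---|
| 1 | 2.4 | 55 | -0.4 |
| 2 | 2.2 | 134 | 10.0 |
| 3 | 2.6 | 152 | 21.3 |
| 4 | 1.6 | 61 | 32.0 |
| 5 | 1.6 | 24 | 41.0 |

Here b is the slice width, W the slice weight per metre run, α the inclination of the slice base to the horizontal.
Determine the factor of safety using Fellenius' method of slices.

FS = 3.02

Ordinary method of slices: FS = Σ[c'·Δl_i + (W_i cosα_i)·tanφ'] / Σ W_i sinα_i, with Δl_i = b_i / cosα_i.
Slice 1: Δl = 2.4/cos(-0.4°) = 2.400 m; N'_1 = 55·cos(-0.4°) = 55.0; c'Δl = 23.52; W sinα = -0.4
Slice 2: Δl = 2.2/cos10.0° = 2.234 m; N'_2 = 134·cos10.0° = 132.0; c'Δl = 21.89; W sinα = 23.3
Slice 3: Δl = 2.6/cos21.3° = 2.791 m; N'_3 = 152·cos21.3° = 141.6; c'Δl = 27.35; W sinα = 55.2
Slice 4: Δl = 1.6/cos32.0° = 1.887 m; N'_4 = 61·cos32.0° = 51.7; c'Δl = 18.49; W sinα = 32.3
Slice 5: Δl = 1.6/cos41.0° = 2.120 m; N'_5 = 24·cos41.0° = 18.1; c'Δl = 20.78; W sinα = 15.7
Σc'Δl = 112.0 kN/m; ΣN' = 398.4 kN/m; ΣW sinα = 126.2 kN/m
Resisting = 112.0 + 398.4·tan34.0° = 112.0 + 268.7 = 380.8 kN/m
FS = 380.8 / 126.2 = 3.018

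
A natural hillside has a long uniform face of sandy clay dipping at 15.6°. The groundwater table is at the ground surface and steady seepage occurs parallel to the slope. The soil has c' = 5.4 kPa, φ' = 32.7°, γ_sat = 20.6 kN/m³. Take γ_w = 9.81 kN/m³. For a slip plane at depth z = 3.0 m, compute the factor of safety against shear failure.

With seepage parallel to the slope and the water table at the surface, the effective normal stress on the slip plane uses the buoyant unit weight γ' = γ_sat − γ_w while the driving shear stress uses γ_sat:
FS = [c' + γ' z cos²β tanφ'] / [γ_sat z sinβ cosβ]
γ' = 20.6 − 9.81 = 10.79 kN/m³
Numerator = 5.4 + 10.79·3.0·cos²15.6°·tan32.7° = 5.4 + 10.79·3.0·0.9277·0.6420 = 24.678 kPa
Denominator = 20.6·3.0·sin15.6°·cos15.6° = 20.6·3.0·0.2689·0.9632 = 16.007 kPa
FS = 24.678 / 16.007 = 1.542

FS = 1.54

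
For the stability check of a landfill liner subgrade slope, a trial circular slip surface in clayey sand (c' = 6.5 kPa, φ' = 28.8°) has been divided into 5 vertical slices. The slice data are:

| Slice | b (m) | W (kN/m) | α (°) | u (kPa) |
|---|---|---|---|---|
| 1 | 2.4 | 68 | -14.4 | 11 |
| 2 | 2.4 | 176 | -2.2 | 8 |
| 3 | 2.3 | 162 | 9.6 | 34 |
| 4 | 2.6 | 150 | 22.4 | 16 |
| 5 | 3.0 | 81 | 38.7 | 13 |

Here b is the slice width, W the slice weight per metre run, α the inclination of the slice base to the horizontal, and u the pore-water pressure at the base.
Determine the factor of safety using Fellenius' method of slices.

Ordinary method of slices: FS = Σ[c'·Δl_i + (W_i cosα_i − u_i·Δl_i)·tanφ'] / Σ W_i sinα_i, with Δl_i = b_i / cosα_i.
Slice 1: Δl = 2.4/cos(-14.4°) = 2.478 m; N'_1 = 68·cos(-14.4°) − 11·2.478 = 38.6; c'Δl = 16.11; W sinα = -16.9
Slice 2: Δl = 2.4/cos(-2.2°) = 2.402 m; N'_2 = 176·cos(-2.2°) − 8·2.402 = 156.7; c'Δl = 15.61; W sinα = -6.8
Slice 3: Δl = 2.3/cos9.6° = 2.333 m; N'_3 = 162·cos9.6° − 34·2.333 = 80.4; c'Δl = 15.16; W sinα = 27.0
Slice 4: Δl = 2.6/cos22.4° = 2.812 m; N'_4 = 150·cos22.4° − 16·2.812 = 93.7; c'Δl = 18.28; W sinα = 57.2
Slice 5: Δl = 3.0/cos38.7° = 3.844 m; N'_5 = 81·cos38.7° − 13·3.844 = 13.2; c'Δl = 24.99; W sinα = 50.6
Σc'Δl = 90.1 kN/m; ΣN' = 382.6 kN/m; ΣW sinα = 111.2 kN/m
Resisting = 90.1 + 382.6·tan28.8° = 90.1 + 210.3 = 300.5 kN/m
FS = 300.5 / 111.2 = 2.703

FS = 2.70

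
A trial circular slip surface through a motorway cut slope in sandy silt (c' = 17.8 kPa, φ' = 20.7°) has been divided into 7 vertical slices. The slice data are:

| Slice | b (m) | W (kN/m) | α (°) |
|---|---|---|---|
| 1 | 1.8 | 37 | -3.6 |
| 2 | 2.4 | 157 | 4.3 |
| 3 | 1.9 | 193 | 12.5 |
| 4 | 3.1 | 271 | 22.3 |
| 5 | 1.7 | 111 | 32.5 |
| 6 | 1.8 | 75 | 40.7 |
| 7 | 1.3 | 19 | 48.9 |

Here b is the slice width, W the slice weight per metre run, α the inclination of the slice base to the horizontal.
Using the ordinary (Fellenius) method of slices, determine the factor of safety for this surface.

FS = 2.11

Ordinary method of slices: FS = Σ[c'·Δl_i + (W_i cosα_i)·tanφ'] / Σ W_i sinα_i, with Δl_i = b_i / cosα_i.
Slice 1: Δl = 1.8/cos(-3.6°) = 1.804 m; N'_1 = 37·cos(-3.6°) = 36.9; c'Δl = 32.10; W sinα = -2.3
Slice 2: Δl = 2.4/cos4.3° = 2.407 m; N'_2 = 157·cos4.3° = 156.6; c'Δl = 42.84; W sinα = 11.8
Slice 3: Δl = 1.9/cos12.5° = 1.946 m; N'_3 = 193·cos12.5° = 188.4; c'Δl = 34.64; W sinα = 41.8
Slice 4: Δl = 3.1/cos22.3° = 3.351 m; N'_4 = 271·cos22.3° = 250.7; c'Δl = 59.64; W sinα = 102.8
Slice 5: Δl = 1.7/cos32.5° = 2.016 m; N'_5 = 111·cos32.5° = 93.6; c'Δl = 35.88; W sinα = 59.6
Slice 6: Δl = 1.8/cos40.7° = 2.374 m; N'_6 = 75·cos40.7° = 56.9; c'Δl = 42.26; W sinα = 48.9
Slice 7: Δl = 1.3/cos48.9° = 1.978 m; N'_7 = 19·cos48.9° = 12.5; c'Δl = 35.20; W sinα = 14.3
Σc'Δl = 282.6 kN/m; ΣN' = 795.6 kN/m; ΣW sinα = 276.9 kN/m
Resisting = 282.6 + 795.6·tan20.7° = 282.6 + 300.6 = 583.2 kN/m
FS = 583.2 / 276.9 = 2.106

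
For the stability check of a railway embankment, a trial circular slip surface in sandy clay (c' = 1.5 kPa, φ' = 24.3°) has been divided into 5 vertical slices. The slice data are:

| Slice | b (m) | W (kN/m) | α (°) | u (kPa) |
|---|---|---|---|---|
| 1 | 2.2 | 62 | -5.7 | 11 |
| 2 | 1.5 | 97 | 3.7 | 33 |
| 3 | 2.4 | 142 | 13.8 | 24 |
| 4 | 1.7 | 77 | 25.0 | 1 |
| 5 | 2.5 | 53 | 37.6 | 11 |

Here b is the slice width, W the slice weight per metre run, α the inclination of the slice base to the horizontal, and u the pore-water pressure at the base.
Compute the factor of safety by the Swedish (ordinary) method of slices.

Ordinary method of slices: FS = Σ[c'·Δl_i + (W_i cosα_i − u_i·Δl_i)·tanφ'] / Σ W_i sinα_i, with Δl_i = b_i / cosα_i.
Slice 1: Δl = 2.2/cos(-5.7°) = 2.211 m; N'_1 = 62·cos(-5.7°) − 11·2.211 = 37.4; c'Δl = 3.32; W sinα = -6.2
Slice 2: Δl = 1.5/cos3.7° = 1.503 m; N'_2 = 97·cos3.7° − 33·1.503 = 47.2; c'Δl = 2.25; W sinα = 6.3
Slice 3: Δl = 2.4/cos13.8° = 2.471 m; N'_3 = 142·cos13.8° − 24·2.471 = 78.6; c'Δl = 3.71; W sinα = 33.9
Slice 4: Δl = 1.7/cos25.0° = 1.876 m; N'_4 = 77·cos25.0° − 1·1.876 = 67.9; c'Δl = 2.81; W sinα = 32.5
Slice 5: Δl = 2.5/cos37.6° = 3.155 m; N'_5 = 53·cos37.6° − 11·3.155 = 7.3; c'Δl = 4.73; W sinα = 32.3
Σc'Δl = 16.8 kN/m; ΣN' = 238.3 kN/m; ΣW sinα = 98.9 kN/m
Resisting = 16.8 + 238.3·tan24.3° = 16.8 + 107.6 = 124.4 kN/m
FS = 124.4 / 98.9 = 1.259

FS = 1.26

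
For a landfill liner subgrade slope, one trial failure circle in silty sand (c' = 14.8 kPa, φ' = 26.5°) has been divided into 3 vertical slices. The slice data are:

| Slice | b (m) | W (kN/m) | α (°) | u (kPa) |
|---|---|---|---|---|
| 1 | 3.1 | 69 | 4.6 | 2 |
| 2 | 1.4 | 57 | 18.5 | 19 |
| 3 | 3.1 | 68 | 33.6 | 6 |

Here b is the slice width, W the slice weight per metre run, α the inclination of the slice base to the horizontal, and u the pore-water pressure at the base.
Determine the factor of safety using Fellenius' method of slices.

Ordinary method of slices: FS = Σ[c'·Δl_i + (W_i cosα_i − u_i·Δl_i)·tanφ'] / Σ W_i sinα_i, with Δl_i = b_i / cosα_i.
Slice 1: Δl = 3.1/cos4.6° = 3.110 m; N'_1 = 69·cos4.6° − 2·3.110 = 62.6; c'Δl = 46.03; W sinα = 5.5
Slice 2: Δl = 1.4/cos18.5° = 1.476 m; N'_2 = 57·cos18.5° − 19·1.476 = 26.0; c'Δl = 21.85; W sinα = 18.1
Slice 3: Δl = 3.1/cos33.6° = 3.722 m; N'_3 = 68·cos33.6° − 6·3.722 = 34.3; c'Δl = 55.08; W sinα = 37.6
Σc'Δl = 123.0 kN/m; ΣN' = 122.9 kN/m; ΣW sinα = 61.3 kN/m
Resisting = 123.0 + 122.9·tan26.5° = 123.0 + 61.3 = 184.2 kN/m
FS = 184.2 / 61.3 = 3.008

FS = 3.01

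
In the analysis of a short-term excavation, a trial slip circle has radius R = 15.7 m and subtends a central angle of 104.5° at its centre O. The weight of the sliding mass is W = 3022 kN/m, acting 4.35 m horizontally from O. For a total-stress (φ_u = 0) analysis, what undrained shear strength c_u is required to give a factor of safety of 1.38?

c_u = 40.4 kPa

FS = c_u·L_a·R / (W·d), so c_u = FS·W·d / (L_a·R).
Arc length L_a = R·θ = 15.7·(104.5°·π/180) = 15.7·1.8239 = 28.63 m
c_u = 1.38·3022·4.35 / (28.63·15.7) = 18141.1 / 449.57 = 40.35 kPa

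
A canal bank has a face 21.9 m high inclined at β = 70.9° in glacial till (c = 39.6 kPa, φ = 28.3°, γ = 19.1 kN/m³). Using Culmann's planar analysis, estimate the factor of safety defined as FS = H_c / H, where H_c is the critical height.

FS = 1.19

H_c = (4c/γ) · sinβ cosφ / [1 − cos(β − φ)]
    = (4·39.6/19.1) · sin70.9°·cos28.3° / [1 − cos42.6°]
    = 8.293 · 0.8320 / 0.2639 = 26.15 m
FS = H_c / H = 26.15 / 21.9 = 1.194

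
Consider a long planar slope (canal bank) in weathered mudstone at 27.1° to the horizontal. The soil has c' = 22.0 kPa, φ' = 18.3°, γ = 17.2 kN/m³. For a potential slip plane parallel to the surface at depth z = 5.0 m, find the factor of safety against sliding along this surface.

For an infinite slope with a slip plane parallel to the surface (no pore pressure): FS = [c' + γz cos²β tanφ'] / [γz sinβ cosβ].
γz = 17.2·5.0 = 86.00 kN/m²
Numerator = 22.0 + 86.00·cos²27.1°·tan18.3° = 22.0 + 86.00·0.7925·0.3307 = 44.540 kPa
Denominator = 86.00·sin27.1°·cos27.1° = 86.00·0.4555·0.8902 = 34.876 kPa
FS = 44.540 / 34.876 = 1.277

FS = 1.28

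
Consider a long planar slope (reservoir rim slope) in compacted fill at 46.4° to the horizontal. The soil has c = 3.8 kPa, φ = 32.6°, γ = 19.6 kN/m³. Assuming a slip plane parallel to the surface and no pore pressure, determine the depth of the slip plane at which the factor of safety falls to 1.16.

Setting FS = 1.16 in FS = [c + γz cos²β tanφ] / [γz sinβ cosβ] and solving for z:
z = c / [γ cosβ (FS·sinβ − cosβ·tanφ)]
  = 3.8 / [19.6·cos46.4°·(1.16·sin46.4° − cos46.4°·tan32.6°)]
  = 3.8 / [19.6·0.6896·(1.16·0.7242 − 0.6896·0.6395)]
  = 3.8 / 5.3932 = 0.705 m

z = 0.70 m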